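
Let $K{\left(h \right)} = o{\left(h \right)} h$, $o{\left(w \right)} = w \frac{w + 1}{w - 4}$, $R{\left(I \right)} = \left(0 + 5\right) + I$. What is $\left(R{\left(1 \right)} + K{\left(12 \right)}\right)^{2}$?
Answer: $57600$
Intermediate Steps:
$R{\left(I \right)} = 5 + I$
$o{\left(w \right)} = \frac{w \left(1 + w\right)}{-4 + w}$ ($o{\left(w \right)} = w \frac{1 + w}{-4 + w} = \frac{w \left(1 + w\right)}{-4 + w}$)
$K{\left(h \right)} = \frac{h^{2} \left(1 + h\right)}{-4 + h}$ ($K{\left(h \right)} = \frac{h \left(1 + h\right)}{-4 + h} h = \frac{h^{2} \left(1 + h\right)}{-4 + h}$)
$\left(R{\left(1 \right)} + K{\left(12 \right)}\right)^{2} = \left(\left(5 + 1\right) + \frac{12^{2} \left(1 + 12\right)}{-4 + 12}\right)^{2} = \left(6 + 144 \cdot \frac{1}{8} \cdot 13\right)^{2} = \left(6 + 234\right)^{2} = 240^{2} = 57600$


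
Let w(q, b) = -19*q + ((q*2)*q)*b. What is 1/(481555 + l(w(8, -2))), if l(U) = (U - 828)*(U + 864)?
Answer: -1/82061 ≈ -1.2186e-5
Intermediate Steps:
w(q, b) = -19*q + 2*b*q**2 (w(q, b) = -19*q + ((2*q)*q)*b = -19*q + (2*q**2)*b = -19*q + 2*b*q**2)
l(U) = (-828 + U)*(864 + U)
1/(481555 + l(w(8, -2))) = 1/(481555 + (-715392 + (8*(-19 + 2*(-2)*8))**2 + 36*(8*(-19 + 2*(-2)*8)))) = 1/(481555 + (-715392 + (8*(-19 - 32))**2 + 36*(8*(-19 - 32)))) = 1/(481555 + (-715392 + (8*(-51))**2 + 36*(8*(-51)))) = 1/(481555 + (-715392 + (-408)**2 + 36*(-408))) = 1/(481555 + (-715392 + 166464 - 14688)) = 1/(481555 - 563616) = 1/(-82061) = -1/82061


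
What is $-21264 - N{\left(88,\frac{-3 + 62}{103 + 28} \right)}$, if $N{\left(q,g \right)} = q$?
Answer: $-21352$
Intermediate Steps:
$-21264 - N{\left(88,\frac{-3 + 62}{103 + 28} \right)} = -21264 - 88 = -21352$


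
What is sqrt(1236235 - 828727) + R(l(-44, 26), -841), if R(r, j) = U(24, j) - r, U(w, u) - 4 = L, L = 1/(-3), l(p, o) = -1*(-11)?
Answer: -22/3 + 2*sqrt(101877) ≈ 631.03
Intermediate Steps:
l(p, o) = 11
L = -1/3 ≈ -0.33333
U(w, u) = 11/3 (U(w, u) = 4 - 1/3 = 11/3)
R(r, j) = 11/3 - r
sqrt(1236235 - 828727) + R(l(-44, 26), -841) = sqrt(1236235 - 828727) + (11/3 - 1*11) = sqrt(407508) + (11/3 - 11) = 2*sqrt(101877) - 22/3 = -22/3 + 2*sqrt(101877)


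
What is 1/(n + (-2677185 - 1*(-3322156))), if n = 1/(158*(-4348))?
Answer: 686984/443084757463 ≈ 1.5505e-6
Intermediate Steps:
n = -1/686984 (n = 1/(-686984) = -1/686984 ≈ -1.4556e-6)
1/(n + (-2677185 - 1*(-3322156))) = 1/(-1/686984 + (-2677185 - 1*(-3322156))) = 1/(-1/686984 + (-2677185 + 3322156)) = 1/(-1/686984 + 644971) = 1/(443084757463/686984) = 686984/443084757463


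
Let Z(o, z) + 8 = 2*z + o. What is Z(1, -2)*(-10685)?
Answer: 117535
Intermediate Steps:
Z(o, z) = -8 + o + 2*z (Z(o, z) = -8 + (2*z + o) = -8 + (o + 2*z) = -8 + o + 2*z)
Z(1, -2)*(-10685) = (-8 + 1 + 2*(-2))*(-10685) = (-8 + 1 - 4)*(-10685) = -11*(-10685) = 117535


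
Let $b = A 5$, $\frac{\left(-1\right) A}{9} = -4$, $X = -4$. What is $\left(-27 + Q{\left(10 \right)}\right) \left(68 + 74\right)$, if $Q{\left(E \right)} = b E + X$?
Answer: $251198$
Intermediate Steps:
$A = 36$ ($A = \left(-9\right) \left(-4\right) = 36$)
$b = 180$ ($b = 36 \cdot 5 = 180$)
$Q{\left(E \right)} = -4 + 180 E$ ($Q{\left(E \right)} = 180 E - 4 = -4 + 180 E$)
$\left(-27 + Q{\left(10 \right)}\right) \left(68 + 74\right) = \left(-27 + \left(-4 + 180 \cdot 10\right)\right) \left(68 + 74\right) = \left(-27 + \left(-4 + 1800\right)\right) 142 = \left(-27 + 1796\right) 142 = 1769 \cdot 142 = 251198$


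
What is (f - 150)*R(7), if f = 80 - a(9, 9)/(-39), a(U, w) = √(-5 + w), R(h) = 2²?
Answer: -10912/39 ≈ -279.79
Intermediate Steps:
R(h) = 4
f = 3122/39 (f = 80 - √(-5 + 9)/(-39) = 80 - √4*(-1)/39 = 80 - 2*(-1)/39 = 80 - 1*(-2/39) = 80 + 2/39 = 3122/39 ≈ 80.051)
(f - 150)*R(7) = (3122/39 - 150)*4 = -2728/39*4 = -10912/39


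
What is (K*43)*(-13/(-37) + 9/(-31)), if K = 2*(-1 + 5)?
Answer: 24080/1147 ≈ 20.994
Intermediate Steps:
K = 8 (K = 2*4 = 8)
(K*43)*(-13/(-37) + 9/(-31)) = (8*43)*(-13/(-37) + 9/(-31)) = 344*(-13*(-1/37) + 9*(-1/31)) = 344*(13/37 - 9/31) = 344*(70/1147) = 24080/1147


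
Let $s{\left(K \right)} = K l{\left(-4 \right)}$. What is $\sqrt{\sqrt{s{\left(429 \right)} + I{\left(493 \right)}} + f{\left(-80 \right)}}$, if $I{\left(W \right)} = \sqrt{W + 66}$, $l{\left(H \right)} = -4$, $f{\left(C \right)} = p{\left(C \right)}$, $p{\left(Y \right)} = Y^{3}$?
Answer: $\sqrt{-512000 + \sqrt{-1716 + \sqrt{559}}} \approx 0.029 + 715.54 i$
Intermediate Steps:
$f{\left(C \right)} = C^{3}$
$s{\left(K \right)} = - 4 K$ ($s{\left(K \right)} = K \left(-4\right) = - 4 K$)
$I{\left(W \right)} = \sqrt{66 + W}$
$\sqrt{\sqrt{s{\left(429 \right)} + I{\left(493 \right)}} + f{\left(-80 \right)}} = \sqrt{\sqrt{\left(-4\right) 429 + \sqrt{66 + 493}} + \left(-80\right)^{3}} = \sqrt{\sqrt{-1716 + \sqrt{559}} - 512000} = \sqrt{-512000 + \sqrt{-1716 + \sqrt{559}}}$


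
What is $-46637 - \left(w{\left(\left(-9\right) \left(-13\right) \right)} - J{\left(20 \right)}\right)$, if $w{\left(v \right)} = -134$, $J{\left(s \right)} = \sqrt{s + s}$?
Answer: $-46503 + 2 \sqrt{10} \approx -46497.0$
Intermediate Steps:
$J{\left(s \right)} = \sqrt{2} \sqrt{s}$ ($J{\left(s \right)} = \sqrt{2 s} = \sqrt{2} \sqrt{s}$)
$-46637 - \left(w{\left(\left(-9\right) \left(-13\right) \right)} - J{\left(20 \right)}\right) = -46637 - \left(-134 - \sqrt{2} \sqrt{20}\right) = -46637 - \left(-134 - \sqrt{2} \cdot 2 \sqrt{5}\right) = -46637 - \left(-134 - 2 \sqrt{10}\right) = -46637 + \left(134 + 2 \sqrt{10}\right) = -46503 + 2 \sqrt{10}$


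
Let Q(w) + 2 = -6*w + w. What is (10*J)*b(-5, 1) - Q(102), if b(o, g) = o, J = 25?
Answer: -738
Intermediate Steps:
Q(w) = -2 - 5*w (Q(w) = -2 + (-6*w + w) = -2 - 5*w)
(10*J)*b(-5, 1) - Q(102) = (10*25)*(-5) - (-2 - 5*102) = 250*(-5) - (-2 - 510) = -1250 - 1*(-512) = -1250 + 512 = -738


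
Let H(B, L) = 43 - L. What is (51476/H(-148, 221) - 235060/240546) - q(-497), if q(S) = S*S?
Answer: -2647163744317/10704297 ≈ -2.4730e+5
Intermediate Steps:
q(S) = S²
(51476/H(-148, 221) - 235060/240546) - q(-497) = (51476/(43 - 1*221) - 235060/240546) - 1*(-497)² = (51476/(43 - 221) - 235060*1/240546) - 1*247009 = (51476/(-178) - 117530/120273) - 247009 = (51476*(-1/178) - 117530/120273) - 247009 = (-25738/89 - 117530/120273) - 247009 = -3106046644/10704297 - 247009 = -2647163744317/10704297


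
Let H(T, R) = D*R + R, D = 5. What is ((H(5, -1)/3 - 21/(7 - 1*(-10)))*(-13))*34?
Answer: 1430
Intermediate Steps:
H(T, R) = 6*R (H(T, R) = 5*R + R = 6*R)
((H(5, -1)/3 - 21/(7 - 1*(-10)))*(-13))*34 = (((6*(-1))/3 - 21/(7 - 1*(-10)))*(-13))*34 = ((-6*⅓ - 21/(7 + 10))*(-13))*34 = ((-2 - 21/17)*(-13))*34 = -55/17*(-13)*34 = (715/17)*34 = 1430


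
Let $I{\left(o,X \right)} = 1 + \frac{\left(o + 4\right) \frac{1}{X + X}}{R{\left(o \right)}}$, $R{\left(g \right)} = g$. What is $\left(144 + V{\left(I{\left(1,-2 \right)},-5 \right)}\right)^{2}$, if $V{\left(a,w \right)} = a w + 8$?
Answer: $\frac{375769}{16} \approx 23486.0$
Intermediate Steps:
$I{\left(o,X \right)} = 1 + \frac{4 + o}{2 X o}$ ($I{\left(o,X \right)} = 1 + \frac{\left(o + 4\right) \frac{1}{X + X}}{o} = 1 + \frac{\left(4 + o\right) \frac{1}{2 X}}{o} = 1 + \frac{\frac{1}{2} \frac{1}{X} \left(4 + o\right)}{o} = 1 + \frac{4 + o}{2 X o}$)
$V{\left(a,w \right)} = 8 + a w$
$\left(144 + V{\left(I{\left(1,-2 \right)},-5 \right)}\right)^{2} = \left(144 + \left(8 + \frac{2 + \frac{1}{2} \cdot 1 - 2}{\left(-2\right) 1} \left(-5\right)\right)\right)^{2} = \left(144 + \left(8 + \left(- \frac{1}{2}\right) 1 \left(2 + \frac{1}{2} - 2\right) \left(-5\right)\right)\right)^{2} = \left(144 + \left(8 + \left(- \frac{1}{2}\right) 1 \cdot \frac{1}{2} \left(-5\right)\right)\right)^{2} = \left(144 + \left(8 - - \frac{5}{4}\right)\right)^{2} = \left(144 + \left(8 + \frac{5}{4}\right)\right)^{2} = \left(144 + \frac{37}{4}\right)^{2} = \left(\frac{613}{4}\right)^{2} = \frac{375769}{16}$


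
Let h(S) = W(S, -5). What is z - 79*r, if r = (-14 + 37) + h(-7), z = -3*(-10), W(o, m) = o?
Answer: -1234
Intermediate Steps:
h(S) = S
z = 30
r = 16 (r = (-14 + 37) - 7 = 23 - 7 = 16)
z - 79*r = 30 - 79*16 = 30 - 1264 = -1234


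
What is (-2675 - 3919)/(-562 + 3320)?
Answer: -471/197 ≈ -2.3909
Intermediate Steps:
(-2675 - 3919)/(-562 + 3320) = -6594/2758 = -6594*1/2758 = -471/197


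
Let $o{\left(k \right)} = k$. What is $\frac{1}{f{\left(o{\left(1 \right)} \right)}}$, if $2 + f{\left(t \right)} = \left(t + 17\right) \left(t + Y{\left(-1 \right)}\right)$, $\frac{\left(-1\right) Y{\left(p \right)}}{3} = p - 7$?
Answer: $\frac{1}{448} \approx 0.0022321$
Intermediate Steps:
$Y{\left(p \right)} = 21 - 3 p$ ($Y{\left(p \right)} = - 3 \left(p - 7\right) = - 3 \left(-7 + p\right) = 21 - 3 p$)
$f{\left(t \right)} = -2 + \left(17 + t\right) \left(24 + t\right)$ ($f{\left(t \right)} = -2 + \left(t + 17\right) \left(t + \left(21 - -3\right)\right) = -2 + \left(17 + t\right) \left(t + \left(21 + 3\right)\right) = -2 + \left(17 + t\right) \left(t + 24\right) = -2 + \left(17 + t\right) \left(24 + t\right)$)
$\frac{1}{f{\left(o{\left(1 \right)} \right)}} = \frac{1}{406 + 1^{2} + 41 \cdot 1} = \frac{1}{406 + 1 + 41} = \frac{1}{448}$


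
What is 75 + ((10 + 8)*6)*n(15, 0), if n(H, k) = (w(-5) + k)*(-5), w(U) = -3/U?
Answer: -249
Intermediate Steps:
n(H, k) = -3 - 5*k (n(H, k) = (-3/(-5) + k)*(-5) = (-3*(-⅕) + k)*(-5) = (⅗ + k)*(-5) = -3 - 5*k)
75 + ((10 + 8)*6)*n(15, 0) = 75 + ((10 + 8)*6)*(-3 - 5*0) = 75 + (18*6)*(-3 + 0) = 75 + 108*(-3) = 75 - 324 = -249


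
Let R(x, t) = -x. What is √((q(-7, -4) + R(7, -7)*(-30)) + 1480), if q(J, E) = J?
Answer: 3*√187 ≈ 41.024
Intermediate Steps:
√((q(-7, -4) + R(7, -7)*(-30)) + 1480) = √((-7 - 1*7*(-30)) + 1480) = √((-7 - 7*(-30)) + 1480) = √((-7 + 210) + 1480) = √(203 + 1480) = √1683 = 3*√187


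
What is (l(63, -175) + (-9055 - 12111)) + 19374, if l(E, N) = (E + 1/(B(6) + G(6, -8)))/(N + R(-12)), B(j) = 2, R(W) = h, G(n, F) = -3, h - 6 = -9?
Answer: -159519/89 ≈ -1792.3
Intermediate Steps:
h = -3 (h = 6 - 9 = -3)
R(W) = -3
l(E, N) = (-1 + E)/(-3 + N) (l(E, N) = (E + 1/(2 - 3))/(N - 3) = (E + 1/(-1))/(-3 + N) = (E - 1)/(-3 + N) = (-1 + E)/(-3 + N))
(l(63, -175) + (-9055 - 12111)) + 19374 = ((1 - 1*63)/(3 - 1*(-175)) + (-9055 - 12111)) + 19374 = ((1 - 63)/(3 + 175) - 21166) + 19374 = (-62/178 - 21166) + 19374 = ((1/178)*(-62) - 21166) + 19374 = (-31/89 - 21166) + 19374 = -1883805/89 + 19374 = -159519/89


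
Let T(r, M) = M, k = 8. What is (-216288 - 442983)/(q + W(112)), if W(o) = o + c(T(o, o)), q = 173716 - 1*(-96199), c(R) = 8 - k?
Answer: -219757/90009 ≈ -2.4415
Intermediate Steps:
c(R) = 0 (c(R) = 8 - 1*8 = 8 - 8 = 0)
q = 269915 (q = 173716 + 96199 = 269915)
W(o) = o (W(o) = o + 0 = o)
(-216288 - 442983)/(q + W(112)) = (-216288 - 442983)/(269915 + 112) = -659271/270027 = -659271*1/270027 = -219757/90009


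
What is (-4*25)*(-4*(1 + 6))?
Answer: 2800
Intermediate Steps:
(-4*25)*(-4*(1 + 6)) = -(-400)*7 = -100*(-28) = 2800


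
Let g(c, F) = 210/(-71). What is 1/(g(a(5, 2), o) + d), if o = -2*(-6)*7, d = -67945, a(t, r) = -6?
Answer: -71/4824305 ≈ -1.4717e-5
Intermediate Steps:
o = 84 (o = 12*7 = 84)
g(c, F) = -210/71 (g(c, F) = 210*(-1/71) = -210/71)
1/(g(a(5, 2), o) + d) = 1/(-210/71 - 67945) = 1/(-4824305/71) = -71/4824305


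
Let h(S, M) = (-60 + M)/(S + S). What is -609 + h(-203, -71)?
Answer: -247123/406 ≈ -608.68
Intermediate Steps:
h(S, M) = (-60 + M)/(2*S) (h(S, M) = (-60 + M)/((2*S)) = (-60 + M)*(1/(2*S)) = (-60 + M)/(2*S))
-609 + h(-203, -71) = -609 + (½)*(-60 - 71)/(-203) = -609 + (½)*(-1/203)*(-131) = -609 + 131/406 = -247123/406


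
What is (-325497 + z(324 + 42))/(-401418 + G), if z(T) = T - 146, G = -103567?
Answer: 325277/504985 ≈ 0.64413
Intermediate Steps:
z(T) = -146 + T
(-325497 + z(324 + 42))/(-401418 + G) = (-325497 + (-146 + (324 + 42)))/(-401418 - 103567) = (-325497 + (-146 + 366))/(-504985) = (-325497 + 220)*(-1/504985) = -325277*(-1/504985) = 325277/504985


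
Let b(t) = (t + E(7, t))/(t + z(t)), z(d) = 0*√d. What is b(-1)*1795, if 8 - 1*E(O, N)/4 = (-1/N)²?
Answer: -48465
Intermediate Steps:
E(O, N) = 32 - 4/N²
z(d) = 0
b(t) = (32 + t - 4/t²)/t (b(t) = (t + (32 - 4/t²))/(t + 0) = (32 + t - 4/t²)/t)
b(-1)*1795 = (1 - 4/(-1)³ + 32/(-1))*1795 = (1 - 4*(-1) + 32*(-1))*1795 = (1 + 4 - 32)*1795 = -27*1795 = -48465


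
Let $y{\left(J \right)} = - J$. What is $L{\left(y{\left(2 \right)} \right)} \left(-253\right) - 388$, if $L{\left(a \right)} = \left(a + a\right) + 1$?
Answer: $371$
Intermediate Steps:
$L{\left(a \right)} = 1 + 2 a$ ($L{\left(a \right)} = 2 a + 1 = 1 + 2 a$)
$L{\left(y{\left(2 \right)} \right)} \left(-253\right) - 388 = \left(1 + 2 \left(\left(-1\right) 2\right)\right) \left(-253\right) - 388 = \left(1 + 2 \left(-2\right)\right) \left(-253\right) - 388 = \left(1 - 4\right) \left(-253\right) - 388 = \left(-3\right) \left(-253\right) - 388 = 759 - 388 = 371$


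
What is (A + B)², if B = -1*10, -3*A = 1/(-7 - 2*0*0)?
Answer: 43681/441 ≈ 99.050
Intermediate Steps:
A = 1/21 (A = -1/(3*(-7 - 2*0*0)) = -1/(3*(-7 + 0*0)) = -1/(3*(-7 + 0)) = -⅓/(-7) = -⅓*(-⅐) = 1/21 ≈ 0.047619)
B = -10
(A + B)² = (1/21 - 10)² = (-209/21)² = 43681/441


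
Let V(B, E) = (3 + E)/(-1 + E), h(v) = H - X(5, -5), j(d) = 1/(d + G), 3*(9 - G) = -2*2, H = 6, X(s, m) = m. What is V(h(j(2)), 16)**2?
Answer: 361/225 ≈ 1.6044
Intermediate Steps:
G = 31/3 (G = 9 - (-2)*2/3 = 9 - 1/3*(-4) = 9 + 4/3 = 31/3 ≈ 10.333)
j(d) = 1/(31/3 + d) (j(d) = 1/(d + 31/3) = 1/(31/3 + d))
h(v) = 11 (h(v) = 6 - 1*(-5) = 6 + 5 = 11)
V(B, E) = (3 + E)/(-1 + E)
V(h(j(2)), 16)**2 = ((3 + 16)/(-1 + 16))**2 = (19/15)**2 = 361/225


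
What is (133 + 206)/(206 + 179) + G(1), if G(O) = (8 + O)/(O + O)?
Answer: 4143/770 ≈ 5.3805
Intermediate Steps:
G(O) = (8 + O)/(2*O) (G(O) = (8 + O)/((2*O)) = (8 + O)*(1/(2*O)) = (8 + O)/(2*O))
(133 + 206)/(206 + 179) + G(1) = (133 + 206)/(206 + 179) + (1/2)*(8 + 1)/1 = 339/385 + (1/2)*1*9 = 339*(1/385) + 9/2 = 339/385 + 9/2 = 4143/770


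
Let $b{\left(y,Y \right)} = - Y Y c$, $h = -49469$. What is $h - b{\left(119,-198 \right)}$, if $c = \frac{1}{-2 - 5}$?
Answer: $- \frac{385487}{7} \approx -55070.0$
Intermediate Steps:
$c = - \frac{1}{7}$ ($c = \frac{1}{-2 - 5} = \frac{1}{-7} = - \frac{1}{7} \approx -0.14286$)
$b{\left(y,Y \right)} = \frac{Y^{2}}{7}$ ($b{\left(y,Y \right)} = - \frac{Y Y \left(-1\right)}{7} = - \frac{Y^{2} \left(-1\right)}{7} = - \frac{\left(-1\right) Y^{2}}{7} = \frac{Y^{2}}{7}$)
$h - b{\left(119,-198 \right)} = -49469 - \frac{\left(-198\right)^{2}}{7} = -49469 - \frac{1}{7} \cdot 39204 = -49469 - \frac{39204}{7} = - \frac{385487}{7}$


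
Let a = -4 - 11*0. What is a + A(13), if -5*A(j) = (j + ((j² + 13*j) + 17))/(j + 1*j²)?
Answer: -2004/455 ≈ -4.4044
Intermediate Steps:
a = -4 (a = -4 + 0 = -4)
A(j) = -(17 + j² + 14*j)/(5*(j + j²)) (A(j) = -(j + ((j² + 13*j) + 17))/(5*(j + 1*j²)) = -(j + (17 + j² + 13*j))/(5*(j + j²)) = -(17 + j² + 14*j)/(5*(j + j²)))
a + A(13) = -4 + (⅕)*(-17 - 1*13² - 14*13)/(13*(1 + 13)) = -4 + (⅕)*(1/13)*(-17 - 1*169 - 182)/14 = -4 + (⅕)*(1/13)*(1/14)*(-17 - 169 - 182) = -4 + (⅕)*(1/13)*(1/14)*(-368) = -4 - 184/455 = -2004/455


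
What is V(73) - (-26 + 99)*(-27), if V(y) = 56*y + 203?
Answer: 6262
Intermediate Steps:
V(y) = 203 + 56*y
V(73) - (-26 + 99)*(-27) = (203 + 56*73) - (-26 + 99)*(-27) = (203 + 4088) - 73*(-27) = 4291 - 1*(-1971) = 4291 + 1971 = 6262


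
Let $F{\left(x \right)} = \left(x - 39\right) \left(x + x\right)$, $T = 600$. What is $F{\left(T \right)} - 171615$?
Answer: $501585$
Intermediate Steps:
$F{\left(x \right)} = 2 x \left(-39 + x\right)$ ($F{\left(x \right)} = \left(-39 + x\right) 2 x = 2 x \left(-39 + x\right)$)
$F{\left(T \right)} - 171615 = 2 \cdot 600 \left(-39 + 600\right) - 171615 = 2 \cdot 600 \cdot 561 - 171615 = 673200 - 171615 = 501585$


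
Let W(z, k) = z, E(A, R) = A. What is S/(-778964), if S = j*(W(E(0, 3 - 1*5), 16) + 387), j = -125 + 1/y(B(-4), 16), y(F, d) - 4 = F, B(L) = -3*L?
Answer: 773613/12463424 ≈ 0.062071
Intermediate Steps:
y(F, d) = 4 + F
j = -1999/16 (j = -125 + 1/(4 - 3*(-4)) = -125 + 1/(4 + 12) = -125 + 1/16 = -1999/16 ≈ -124.94)
S = -773613/16 (S = -1999*(0 + 387)/16 = -1999/16*387 = -773613/16 ≈ -48351.)
S/(-778964) = -773613/16/(-778964) = -773613/16*(-1/778964) = 773613/12463424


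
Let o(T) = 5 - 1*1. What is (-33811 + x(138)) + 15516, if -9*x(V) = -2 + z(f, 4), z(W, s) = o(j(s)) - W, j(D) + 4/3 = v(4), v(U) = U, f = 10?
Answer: -164647/9 ≈ -18294.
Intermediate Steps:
j(D) = 8/3 (j(D) = -4/3 + 4 = 8/3)
o(T) = 4 (o(T) = 5 - 1 = 4)
z(W, s) = 4 - W
x(V) = 8/9 (x(V) = -(-2 + (4 - 1*10))/9 = -(-2 + (4 - 10))/9 = -(-2 - 6)/9 = -⅑*(-8) = 8/9)
(-33811 + x(138)) + 15516 = (-33811 + 8/9) + 15516 = -304291/9 + 15516 = -164647/9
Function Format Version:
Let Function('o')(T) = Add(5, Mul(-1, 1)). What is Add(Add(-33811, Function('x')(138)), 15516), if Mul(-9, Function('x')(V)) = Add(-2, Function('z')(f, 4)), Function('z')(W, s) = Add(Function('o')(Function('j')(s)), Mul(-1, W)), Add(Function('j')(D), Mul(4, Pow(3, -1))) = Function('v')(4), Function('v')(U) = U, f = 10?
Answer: Rational(-164647, 9) ≈ -18294.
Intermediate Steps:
Function('j')(D) = Rational(8, 3) (Function('j')(D) = Add(Rational(-4, 3), 4) = Rational(8, 3))
Function('o')(T) = 4 (Function('o')(T) = Add(5, -1) = 4)
Function('z')(W, s) = Add(4, Mul(-1, W))
Function('x')(V) = Rational(8, 9) (Function('x')(V) = Mul(Rational(-1, 9), Add(-2, Add(4, Mul(-1, 10)))) = Mul(Rational(-1, 9), Add(-2, Add(4, -10))) = Mul(Rational(-1, 9), Add(-2, -6)) = Mul(Rational(-1, 9), -8) = Rational(8, 9))
Add(Add(-33811, Function('x')(138)), 15516) = Add(Add(-33811, Rational(8, 9)), 15516) = Add(Rational(-304291, 9), 15516) = Rational(-164647, 9)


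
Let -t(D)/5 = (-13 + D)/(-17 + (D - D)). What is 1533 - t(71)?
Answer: 25771/17 ≈ 1515.9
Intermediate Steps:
t(D) = -65/17 + 5*D/17 (t(D) = -5*(-13 + D)/(-17 + (D - D)) = -5*(-13 + D)/(-17 + 0) = -5*(-13 + D)/(-17) = -5*(-13 + D)*(-1)/17 = -5*(13/17 - D/17) = -65/17 + 5*D/17)
1533 - t(71) = 1533 - (-65/17 + (5/17)*71) = 1533 - (-65/17 + 355/17) = 1533 - 1*290/17 = 1533 - 290/17 = 25771/17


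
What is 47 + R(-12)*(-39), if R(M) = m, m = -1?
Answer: 86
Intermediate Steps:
R(M) = -1
47 + R(-12)*(-39) = 47 - 1*(-39) = 47 + 39 = 86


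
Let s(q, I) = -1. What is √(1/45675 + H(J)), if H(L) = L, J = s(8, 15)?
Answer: I*√9271822/3045 ≈ 0.99999*I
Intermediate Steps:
J = -1
√(1/45675 + H(J)) = √(1/45675 - 1) = √(-45674/45675) = I*√9271822/3045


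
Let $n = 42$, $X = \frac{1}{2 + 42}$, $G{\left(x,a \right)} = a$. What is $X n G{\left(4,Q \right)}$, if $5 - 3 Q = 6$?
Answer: $- \frac{7}{22} \approx -0.31818$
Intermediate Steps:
$Q = - \frac{1}{3}$ ($Q = \frac{5}{3} - 2 = - \frac{1}{3} \approx -0.33333$)
$X = \frac{1}{44} \approx 0.022727$
$X n G{\left(4,Q \right)} = \frac{1}{44} \cdot 42 \left(- \frac{1}{3}\right) = \frac{21}{22} \left(- \frac{1}{3}\right) = - \frac{7}{22}$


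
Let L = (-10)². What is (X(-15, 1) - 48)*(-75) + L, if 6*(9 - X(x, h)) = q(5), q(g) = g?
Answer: 6175/2 ≈ 3087.5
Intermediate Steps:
L = 100
X(x, h) = 49/6 (X(x, h) = 9 - ⅙*5 = 9 - ⅚ = 49/6)
(X(-15, 1) - 48)*(-75) + L = (49/6 - 48)*(-75) + 100 = -239/6*(-75) + 100 = 5975/2 + 100 = 6175/2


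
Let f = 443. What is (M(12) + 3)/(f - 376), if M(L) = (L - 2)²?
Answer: 103/67 ≈ 1.5373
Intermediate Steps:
M(L) = (-2 + L)²
(M(12) + 3)/(f - 376) = ((-2 + 12)² + 3)/(443 - 376) = (10² + 3)/67 = (100 + 3)*(1/67) = 103*(1/67) = 103/67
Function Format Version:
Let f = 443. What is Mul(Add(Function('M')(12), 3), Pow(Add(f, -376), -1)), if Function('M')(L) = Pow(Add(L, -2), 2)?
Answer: Rational(103, 67) ≈ 1.5373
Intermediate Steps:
Function('M')(L) = Pow(Add(-2, L), 2)
Mul(Add(Function('M')(12), 3), Pow(Add(f, -376), -1)) = Mul(Add(Pow(Add(-2, 12), 2), 3), Pow(Add(443, -376), -1)) = Mul(Add(Pow(10, 2), 3), Pow(67, -1)) = Mul(Add(100, 3), Rational(1, 67)) = Mul(103, Rational(1, 67)) = Rational(103, 67)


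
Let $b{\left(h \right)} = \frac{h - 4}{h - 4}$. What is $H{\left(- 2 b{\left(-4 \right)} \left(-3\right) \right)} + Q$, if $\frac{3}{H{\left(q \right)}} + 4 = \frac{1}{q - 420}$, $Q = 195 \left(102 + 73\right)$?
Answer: $\frac{56543883}{1657} \approx 34124.0$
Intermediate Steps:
$Q = 34125$ ($Q = 195 \cdot 175 = 34125$)
$b{\left(h \right)} = 1$ ($b{\left(h \right)} = \frac{-4 + h}{-4 + h} = 1$)
$H{\left(q \right)} = \frac{3}{-4 + \frac{1}{-420 + q}}$ ($H{\left(q \right)} = \frac{3}{-4 + \frac{1}{q - 420}} = \frac{3}{-4 + \frac{1}{-420 + q}}$)
$H{\left(- 2 b{\left(-4 \right)} \left(-3\right) \right)} + Q = \frac{3 \left(420 - \left(-2\right) 1 \left(-3\right)\right)}{-1681 + 4 \left(-2\right) 1 \left(-3\right)} + 34125 = \frac{3 \left(420 - \left(-2\right) \left(-3\right)\right)}{-1681 + 4 \left(\left(-2\right) \left(-3\right)\right)} + 34125 = \frac{3 \left(420 - 6\right)}{-1681 + 4 \cdot 6} + 34125 = \frac{3 \left(420 - 6\right)}{-1681 + 24} + 34125 = 3 \frac{1}{-1657} \cdot 414 + 34125 = 3 \left(- \frac{1}{1657}\right) 414 + 34125 = - \frac{1242}{1657} + 34125 = \frac{56543883}{1657}$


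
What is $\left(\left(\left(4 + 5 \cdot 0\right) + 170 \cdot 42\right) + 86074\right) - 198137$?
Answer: $-104919$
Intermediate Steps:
$\left(\left(\left(4 + 5 \cdot 0\right) + 170 \cdot 42\right) + 86074\right) - 198137 = \left(\left(\left(4 + 0\right) + 7140\right) + 86074\right) - 198137 = \left(\left(4 + 7140\right) + 86074\right) - 198137 = \left(7144 + 86074\right) - 198137 = 93218 - 198137 = -104919$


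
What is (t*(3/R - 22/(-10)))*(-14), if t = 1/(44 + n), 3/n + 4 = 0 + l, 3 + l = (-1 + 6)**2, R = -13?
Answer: -10752/17225 ≈ -0.62421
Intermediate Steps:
l = 22 (l = -3 + (-1 + 6)**2 = -3 + 5**2 = -3 + 25 = 22)
n = 1/6 (n = 3/(-4 + (0 + 22)) = 3/(-4 + 22) = 3/18 = 3*(1/18) = 1/6 ≈ 0.16667)
t = 6/265 (t = 1/(44 + 1/6) = 1/(265/6) = 6/265 ≈ 0.022642)
(t*(3/R - 22/(-10)))*(-14) = (6*(3/(-13) - 22/(-10))/265)*(-14) = (6*(3*(-1/13) - 22*(-1/10))/265)*(-14) = (6*(-3/13 + 11/5)/265)*(-14) = ((6/265)*(128/65))*(-14) = (768/17225)*(-14) = -10752/17225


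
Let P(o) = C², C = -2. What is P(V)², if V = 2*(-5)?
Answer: 16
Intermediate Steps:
V = -10
P(o) = 4 (P(o) = (-2)² = 4)
P(V)² = 4² = 16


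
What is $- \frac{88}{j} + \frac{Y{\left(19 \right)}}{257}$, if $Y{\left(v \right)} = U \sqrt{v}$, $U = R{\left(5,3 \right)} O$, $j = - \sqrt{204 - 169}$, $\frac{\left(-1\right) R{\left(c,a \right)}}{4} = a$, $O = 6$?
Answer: $- \frac{72 \sqrt{19}}{257} + \frac{88 \sqrt{35}}{35} \approx 13.654$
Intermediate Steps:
$R{\left(c,a \right)} = - 4 a$
$j = - \sqrt{35} \approx -5.9161$
$U = -72$ ($U = \left(-4\right) 3 \cdot 6 = \left(-12\right) 6 = -72$)
$Y{\left(v \right)} = - 72 \sqrt{v}$
$- \frac{88}{j} + \frac{Y{\left(19 \right)}}{257} = - \frac{88}{\left(-1\right) \sqrt{35}} + \frac{\left(-72\right) \sqrt{19}}{257} = - 88 \left(- \frac{\sqrt{35}}{35}\right) + - 72 \sqrt{19} \cdot \frac{1}{257} = \frac{88 \sqrt{35}}{35} - \frac{72 \sqrt{19}}{257} = - \frac{72 \sqrt{19}}{257} + \frac{88 \sqrt{35}}{35}$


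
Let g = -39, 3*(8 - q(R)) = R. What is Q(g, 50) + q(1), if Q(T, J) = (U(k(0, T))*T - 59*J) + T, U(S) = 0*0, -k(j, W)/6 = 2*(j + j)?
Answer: -8944/3 ≈ -2981.3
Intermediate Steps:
k(j, W) = -24*j (k(j, W) = -12*(j + j) = -12*2*j = -24*j)
U(S) = 0
q(R) = 8 - R/3
Q(T, J) = T - 59*J (Q(T, J) = (0*T - 59*J) + T = (0 - 59*J) + T = -59*J + T = T - 59*J)
Q(g, 50) + q(1) = (-39 - 59*50) + (8 - 1/3*1) = (-39 - 2950) + (8 - 1/3) = -2989 + 23/3 = -8944/3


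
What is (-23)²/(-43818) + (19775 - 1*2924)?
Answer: 738376589/43818 ≈ 16851.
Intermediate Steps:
(-23)²/(-43818) + (19775 - 1*2924) = 529*(-1/43818) + (19775 - 2924) = -529/43818 + 16851 = 738376589/43818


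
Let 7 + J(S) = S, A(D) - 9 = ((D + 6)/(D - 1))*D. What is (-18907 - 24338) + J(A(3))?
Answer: -86459/2 ≈ -43230.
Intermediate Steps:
A(D) = 9 + D*(6 + D)/(-1 + D) (A(D) = 9 + ((D + 6)/(D - 1))*D = 9 + ((6 + D)/(-1 + D))*D = 9 + D*(6 + D)/(-1 + D))
J(S) = -7 + S
(-18907 - 24338) + J(A(3)) = (-18907 - 24338) + (-7 + (-9 + 3**2 + 15*3)/(-1 + 3)) = -43245 + (-7 + (-9 + 9 + 45)/2) = -43245 + (-7 + (1/2)*45) = -43245 + (-7 + 45/2) = -43245 + 31/2 = -86459/2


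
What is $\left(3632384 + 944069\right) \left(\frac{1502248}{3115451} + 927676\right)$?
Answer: $\frac{13226546965164152172}{3115451} \approx 4.2455 \cdot 10^{12}$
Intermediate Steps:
$\left(3632384 + 944069\right) \left(\frac{1502248}{3115451} + 927676\right) = 4576453 \left(1502248 \cdot \frac{1}{3115451} + 927676\right) = 4576453 \left(\frac{1502248}{3115451} + 927676\right) = 4576453 \cdot \frac{2890130624124}{3115451} = \frac{13226546965164152172}{3115451}$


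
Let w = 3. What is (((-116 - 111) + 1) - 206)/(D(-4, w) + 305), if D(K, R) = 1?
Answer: -24/17 ≈ -1.4118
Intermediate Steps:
(((-116 - 111) + 1) - 206)/(D(-4, w) + 305) = (((-116 - 111) + 1) - 206)/(1 + 305) = ((-227 + 1) - 206)/306 = (-226 - 206)*(1/306) = -432*1/306 = -24/17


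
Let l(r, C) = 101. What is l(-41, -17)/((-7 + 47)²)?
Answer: 101/1600 ≈ 0.063125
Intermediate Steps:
l(-41, -17)/((-7 + 47)²) = 101/((-7 + 47)²) = 101/(40²) = 101/1600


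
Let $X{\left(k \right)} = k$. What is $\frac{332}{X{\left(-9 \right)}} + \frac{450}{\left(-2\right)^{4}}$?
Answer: $- \frac{631}{72} \approx -8.7639$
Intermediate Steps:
$\frac{332}{X{\left(-9 \right)}} + \frac{450}{\left(-2\right)^{4}} = \frac{332}{-9} + \frac{450}{\left(-2\right)^{4}} = 332 \left(- \frac{1}{9}\right) + \frac{450}{16} = - \frac{332}{9} + 450 \cdot \frac{1}{16} = - \frac{332}{9} + \frac{225}{8} = - \frac{631}{72}$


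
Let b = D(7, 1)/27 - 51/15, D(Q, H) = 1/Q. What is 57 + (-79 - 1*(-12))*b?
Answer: 268801/945 ≈ 284.45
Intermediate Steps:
b = -3208/945 (b = 1/(7*27) - 51/15 = (⅐)*(1/27) - 51*1/15 = 1/189 - 17/5 = -3208/945 ≈ -3.3947)
57 + (-79 - 1*(-12))*b = 57 + (-79 - 1*(-12))*(-3208/945) = 57 + (-79 + 12)*(-3208/945) = 57 - 67*(-3208/945) = 57 + 214936/945 = 268801/945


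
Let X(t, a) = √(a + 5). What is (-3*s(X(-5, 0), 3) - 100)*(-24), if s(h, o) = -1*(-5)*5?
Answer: 4200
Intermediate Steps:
X(t, a) = √(5 + a)
s(h, o) = 25 (s(h, o) = 5*5 = 25)
(-3*s(X(-5, 0), 3) - 100)*(-24) = (-3*25 - 100)*(-24) = (-75 - 100)*(-24) = -175*(-24) = 4200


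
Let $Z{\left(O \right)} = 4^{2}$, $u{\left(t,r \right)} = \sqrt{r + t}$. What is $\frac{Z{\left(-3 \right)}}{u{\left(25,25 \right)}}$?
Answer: $\frac{8 \sqrt{2}}{5} \approx 2.2627$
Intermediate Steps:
$Z{\left(O \right)} = 16$
$\frac{Z{\left(-3 \right)}}{u{\left(25,25 \right)}} = \frac{16}{\sqrt{25 + 25}} = \frac{16}{\sqrt{50}} = \frac{16}{5 \sqrt{2}} = 16 \frac{\sqrt{2}}{10} = \frac{8 \sqrt{2}}{5}$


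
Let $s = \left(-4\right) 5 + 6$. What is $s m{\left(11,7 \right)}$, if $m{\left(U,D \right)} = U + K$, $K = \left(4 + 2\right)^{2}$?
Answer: $-658$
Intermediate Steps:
$s = -14$ ($s = -20 + 6 = -14$)
$K = 36$ ($K = 6^{2} = 36$)
$m{\left(U,D \right)} = 36 + U$ ($m{\left(U,D \right)} = U + 36 = 36 + U$)
$s m{\left(11,7 \right)} = - 14 \left(36 + 11\right) = \left(-14\right) 47 = -658$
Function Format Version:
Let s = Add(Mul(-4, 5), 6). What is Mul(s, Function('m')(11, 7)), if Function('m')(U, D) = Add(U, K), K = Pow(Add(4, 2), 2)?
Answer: -658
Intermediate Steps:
s = -14 (s = Add(-20, 6) = -14)
K = 36 (K = Pow(6, 2) = 36)
Function('m')(U, D) = Add(36, U) (Function('m')(U, D) = Add(U, 36) = Add(36, U))
Mul(s, Function('m')(11, 7)) = Mul(-14, Add(36, 11)) = Mul(-14, 47) = -658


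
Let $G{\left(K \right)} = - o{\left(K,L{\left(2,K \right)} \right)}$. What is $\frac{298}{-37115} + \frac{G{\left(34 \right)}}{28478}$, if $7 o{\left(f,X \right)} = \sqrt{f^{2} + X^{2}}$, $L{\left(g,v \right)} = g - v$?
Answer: $- \frac{298}{37115} - \frac{\sqrt{545}}{99673} \approx -0.0082633$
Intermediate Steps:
$o{\left(f,X \right)} = \frac{\sqrt{X^{2} + f^{2}}}{7}$ ($o{\left(f,X \right)} = \frac{\sqrt{f^{2} + X^{2}}}{7} = \frac{\sqrt{X^{2} + f^{2}}}{7}$)
$G{\left(K \right)} = - \frac{\sqrt{K^{2} + \left(2 - K\right)^{2}}}{7}$ ($G{\left(K \right)} = - \frac{\sqrt{\left(2 - K\right)^{2} + K^{2}}}{7} = - \frac{\sqrt{K^{2} + \left(2 - K\right)^{2}}}{7}$)
$\frac{298}{-37115} + \frac{G{\left(34 \right)}}{28478} = \frac{298}{-37115} + \frac{\left(- \frac{1}{7}\right) \sqrt{34^{2} + \left(-2 + 34\right)^{2}}}{28478} = 298 \left(- \frac{1}{37115}\right) + - \frac{\sqrt{1156 + 32^{2}}}{7} \cdot \frac{1}{28478} = - \frac{298}{37115} + - \frac{\sqrt{1156 + 1024}}{7} \cdot \frac{1}{28478} = - \frac{298}{37115} + - \frac{\sqrt{2180}}{7} \cdot \frac{1}{28478} = - \frac{298}{37115} + - \frac{2 \sqrt{545}}{7} \cdot \frac{1}{28478} = - \frac{298}{37115} - \frac{\sqrt{545}}{99673}$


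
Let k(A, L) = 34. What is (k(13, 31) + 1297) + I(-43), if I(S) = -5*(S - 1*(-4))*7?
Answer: 2696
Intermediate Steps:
I(S) = -140 - 35*S (I(S) = -5*(S + 4)*7 = -5*(4 + S)*7 = (-20 - 5*S)*7 = -140 - 35*S)
(k(13, 31) + 1297) + I(-43) = (34 + 1297) + (-140 - 35*(-43)) = 1331 + (-140 + 1505) = 1331 + 1365 = 2696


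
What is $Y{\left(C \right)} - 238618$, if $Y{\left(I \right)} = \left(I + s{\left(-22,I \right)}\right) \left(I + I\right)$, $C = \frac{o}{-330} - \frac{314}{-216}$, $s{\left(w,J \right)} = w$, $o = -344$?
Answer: $- \frac{4211368784831}{17641800} \approx -2.3872 \cdot 10^{5}$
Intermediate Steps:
$C = \frac{14827}{5940}$ ($C = - \frac{344}{-330} - \frac{314}{-216} = \left(-344\right) \left(- \frac{1}{330}\right) - - \frac{157}{108} = \frac{172}{165} + \frac{157}{108} = \frac{14827}{5940} \approx 2.4961$)
$Y{\left(I \right)} = 2 I \left(-22 + I\right)$ ($Y{\left(I \right)} = \left(I - 22\right) \left(I + I\right) = \left(-22 + I\right) 2 I = 2 I \left(-22 + I\right)$)
$Y{\left(C \right)} - 238618 = 2 \cdot \frac{14827}{5940} \left(-22 + \frac{14827}{5940}\right) - 238618 = 2 \cdot \frac{14827}{5940} \left(- \frac{115853}{5940}\right) - 238618 = - \frac{1717752431}{17641800} - 238618 = - \frac{4211368784831}{17641800}$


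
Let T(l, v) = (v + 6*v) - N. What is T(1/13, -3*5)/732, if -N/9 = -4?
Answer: -47/244 ≈ -0.19262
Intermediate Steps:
N = 36 (N = -9*(-4) = 36)
T(l, v) = -36 + 7*v (T(l, v) = (v + 6*v) - 1*36 = 7*v - 36 = -36 + 7*v)
T(1/13, -3*5)/732 = (-36 + 7*(-3*5))/732 = (-36 + 7*(-15))*(1/732) = (-36 - 105)*(1/732) = -141*1/732 = -47/244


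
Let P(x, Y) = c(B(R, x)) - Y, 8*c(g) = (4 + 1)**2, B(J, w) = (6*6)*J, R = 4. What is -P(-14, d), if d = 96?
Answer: 743/8 ≈ 92.875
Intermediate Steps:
B(J, w) = 36*J
c(g) = 25/8 (c(g) = (4 + 1)**2/8 = (1/8)*5**2 = (1/8)*25 = 25/8)
P(x, Y) = 25/8 - Y
-P(-14, d) = -(25/8 - 1*96) = -(25/8 - 96) = -1*(-743/8) = 743/8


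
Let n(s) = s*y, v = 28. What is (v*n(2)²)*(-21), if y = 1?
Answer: -2352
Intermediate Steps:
n(s) = s (n(s) = s*1 = s)
(v*n(2)²)*(-21) = (28*2²)*(-21) = (28*4)*(-21) = 112*(-21) = -2352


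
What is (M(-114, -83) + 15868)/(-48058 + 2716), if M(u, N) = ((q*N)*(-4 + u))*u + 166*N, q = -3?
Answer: -1675819/22671 ≈ -73.919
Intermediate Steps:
M(u, N) = 166*N - 3*N*u*(-4 + u) (M(u, N) = ((-3*N)*(-4 + u))*u + 166*N = (-3*N*(-4 + u))*u + 166*N = -3*N*u*(-4 + u) + 166*N = 166*N - 3*N*u*(-4 + u))
(M(-114, -83) + 15868)/(-48058 + 2716) = (-83*(166 - 3*(-114)**2 + 12*(-114)) + 15868)/(-48058 + 2716) = (-83*(166 - 3*12996 - 1368) + 15868)/(-45342) = (-83*(166 - 38988 - 1368) + 15868)*(-1/45342) = (-83*(-40190) + 15868)*(-1/45342) = (3335770 + 15868)*(-1/45342) = 3351638*(-1/45342) = -1675819/22671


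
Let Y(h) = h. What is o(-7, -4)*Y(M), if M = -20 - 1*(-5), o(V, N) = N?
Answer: 60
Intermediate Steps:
M = -15 (M = -20 + 5 = -15)
o(-7, -4)*Y(M) = -4*(-15) = 60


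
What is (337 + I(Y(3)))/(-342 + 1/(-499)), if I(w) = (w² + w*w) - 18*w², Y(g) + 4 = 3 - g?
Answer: -40419/170659 ≈ -0.23684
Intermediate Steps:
Y(g) = -1 - g (Y(g) = -4 + (3 - g) = -1 - g)
I(w) = -16*w² (I(w) = (w² + w²) - 18*w² = 2*w² - 18*w² = -16*w²)
(337 + I(Y(3)))/(-342 + 1/(-499)) = (337 - 16*(-1 - 1*3)²)/(-342 + 1/(-499)) = (337 - 16*(-1 - 3)²)/(-342 - 1/499) = (337 - 16*(-4)²)/(-170659/499) = (337 - 16*16)*(-499/170659) = (337 - 256)*(-499/170659) = 81*(-499/170659) = -40419/170659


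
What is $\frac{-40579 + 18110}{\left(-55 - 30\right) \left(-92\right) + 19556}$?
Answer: $- \frac{22469}{27376} \approx -0.82076$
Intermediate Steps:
$\frac{-40579 + 18110}{\left(-55 - 30\right) \left(-92\right) + 19556} = - \frac{22469}{\left(-85\right) \left(-92\right) + 19556} = - \frac{22469}{7820 + 19556} = - \frac{22469}{27376}$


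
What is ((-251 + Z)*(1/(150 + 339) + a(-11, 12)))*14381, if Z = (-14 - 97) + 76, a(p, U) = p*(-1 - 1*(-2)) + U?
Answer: -2015353340/489 ≈ -4.1214e+6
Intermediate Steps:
a(p, U) = U + p (a(p, U) = p*(-1 + 2) + U = p*1 + U = p + U = U + p)
Z = -35 (Z = -111 + 76 = -35)
((-251 + Z)*(1/(150 + 339) + a(-11, 12)))*14381 = ((-251 - 35)*(1/(150 + 339) + (12 - 11)))*14381 = -286*(1/489 + 1)*14381 = -286*490/489*14381 = -140140/489*14381 = -2015353340/489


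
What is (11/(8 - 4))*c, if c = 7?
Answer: 77/4 ≈ 19.250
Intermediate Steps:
(11/(8 - 4))*c = (11/(8 - 4))*7 = (11/4)*7 = 77/4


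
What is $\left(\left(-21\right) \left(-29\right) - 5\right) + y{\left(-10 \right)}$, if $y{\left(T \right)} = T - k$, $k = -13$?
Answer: $607$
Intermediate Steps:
$y{\left(T \right)} = 13 + T$ ($y{\left(T \right)} = T - -13 = T + 13 = 13 + T$)
$\left(\left(-21\right) \left(-29\right) - 5\right) + y{\left(-10 \right)} = \left(\left(-21\right) \left(-29\right) - 5\right) + \left(13 - 10\right) = \left(609 - 5\right) + 3 = 604 + 3 = 607$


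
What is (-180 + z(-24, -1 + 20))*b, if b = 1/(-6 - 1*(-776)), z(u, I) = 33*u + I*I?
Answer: -611/770 ≈ -0.79351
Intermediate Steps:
z(u, I) = I² + 33*u (z(u, I) = 33*u + I² = I² + 33*u)
b = 1/770 (b = 1/(-6 + 776) = 1/770 ≈ 0.0012987)
(-180 + z(-24, -1 + 20))*b = (-180 + ((-1 + 20)² + 33*(-24)))*(1/770) = (-180 + (19² - 792))*(1/770) = (-180 + (361 - 792))*(1/770) = (-180 - 431)*(1/770) = -611*1/770 = -611/770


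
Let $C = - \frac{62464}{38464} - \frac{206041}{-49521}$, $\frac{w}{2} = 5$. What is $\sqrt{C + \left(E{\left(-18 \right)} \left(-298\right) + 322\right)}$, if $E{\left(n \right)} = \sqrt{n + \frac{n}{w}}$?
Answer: $\frac{\sqrt{7186734586839198675 - 3959453793491325270 i \sqrt{55}}}{148810605} \approx 29.066 - 22.81 i$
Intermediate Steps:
$w = 10$ ($w = 2 \cdot 5 = 10$)
$E{\left(n \right)} = \frac{\sqrt{110} \sqrt{n}}{10}$ ($E{\left(n \right)} = \sqrt{n + \frac{n}{10}} = \sqrt{\frac{11 n}{10}} = \frac{\sqrt{110} \sqrt{n}}{10}$)
$C = \frac{75498145}{29762121}$ ($C = \left(-62464\right) \frac{1}{38464} - - \frac{206041}{49521} = - \frac{976}{601} + \frac{206041}{49521} = \frac{75498145}{29762121} \approx 2.5367$)
$\sqrt{C + \left(E{\left(-18 \right)} \left(-298\right) + 322\right)} = \sqrt{\frac{75498145}{29762121} + \left(\frac{\sqrt{110} \sqrt{-18}}{10} \left(-298\right) + 322\right)} = \sqrt{\frac{75498145}{29762121} + \left(\frac{\sqrt{110} \cdot 3 i \sqrt{2}}{10} \left(-298\right) + 322\right)} = \sqrt{\frac{75498145}{29762121} + \left(\frac{3 i \sqrt{55}}{5} \left(-298\right) + 322\right)} = \sqrt{\frac{75498145}{29762121} + \left(- \frac{894 i \sqrt{55}}{5} + 322\right)} = \sqrt{\frac{75498145}{29762121} + \left(322 - \frac{894 i \sqrt{55}}{5}\right)} = \sqrt{\frac{9658901107}{29762121} - \frac{894 i \sqrt{55}}{5}}$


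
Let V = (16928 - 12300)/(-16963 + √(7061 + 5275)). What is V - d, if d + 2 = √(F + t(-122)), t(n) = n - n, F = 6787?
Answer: 496957302/287731033 - √6787 - 18512*√771/287731033 ≈ -80.658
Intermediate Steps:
t(n) = 0
d = -2 + √6787 (d = -2 + √(6787 + 0) = -2 + √6787 ≈ 80.383)
V = 4628/(-16963 + 4*√771) (V = 4628/(-16963 + √12336) = 4628/(-16963 + 4*√771) ≈ -0.27463)
V - d = (-78504764/287731033 - 18512*√771/287731033) - (-2 + √6787) = (-78504764/287731033 - 18512*√771/287731033) + (2 - √6787) = 496957302/287731033 - √6787 - 18512*√771/287731033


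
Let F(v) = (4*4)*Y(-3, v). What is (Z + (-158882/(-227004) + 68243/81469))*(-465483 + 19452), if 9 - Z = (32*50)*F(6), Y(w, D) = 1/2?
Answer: 17582959662709219311/3082298146 ≈ 5.7045e+9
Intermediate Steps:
Y(w, D) = ½
F(v) = 8 (F(v) = (4*4)*(½) = 16*(½) = 8)
Z = -12791 (Z = 9 - 32*50*8 = 9 - 1600*8 = 9 - 1*12800 = 9 - 12800 = -12791)
(Z + (-158882/(-227004) + 68243/81469))*(-465483 + 19452) = (-12791 + (-158882/(-227004) + 68243/81469))*(-465483 + 19452) = (-12791 + (-158882*(-1/227004) + 68243*(1/81469)))*(-446031) = (-12791 + (79441/113502 + 68243/81469))*(-446031) = (-12791 + 14217695815/9246894438)*(-446031) = -118262809060643/9246894438*(-446031) = 17582959662709219311/3082298146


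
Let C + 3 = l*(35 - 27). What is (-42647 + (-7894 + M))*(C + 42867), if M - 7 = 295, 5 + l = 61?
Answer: -2175951568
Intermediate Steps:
l = 56 (l = -5 + 61 = 56)
M = 302 (M = 7 + 295 = 302)
C = 445 (C = -3 + 56*(35 - 27) = -3 + 56*8 = -3 + 448 = 445)
(-42647 + (-7894 + M))*(C + 42867) = (-42647 + (-7894 + 302))*(445 + 42867) = (-42647 - 7592)*43312 = -50239*43312 = -2175951568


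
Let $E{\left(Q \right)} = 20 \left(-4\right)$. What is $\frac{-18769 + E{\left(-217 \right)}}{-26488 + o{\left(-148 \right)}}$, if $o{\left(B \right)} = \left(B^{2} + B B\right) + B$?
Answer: $- \frac{6283}{5724} \approx -1.0977$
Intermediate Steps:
$E{\left(Q \right)} = -80$
$o{\left(B \right)} = B + 2 B^{2}$ ($o{\left(B \right)} = \left(B^{2} + B^{2}\right) + B = 2 B^{2} + B = B + 2 B^{2}$)
$\frac{-18769 + E{\left(-217 \right)}}{-26488 + o{\left(-148 \right)}} = \frac{-18769 - 80}{-26488 - 148 \left(1 + 2 \left(-148\right)\right)} = - \frac{18849}{-26488 - 148 \left(1 - 296\right)} = - \frac{18849}{-26488 - -43660} = - \frac{18849}{-26488 + 43660} = - \frac{18849}{17172} = \left(-18849\right) \frac{1}{17172} = - \frac{6283}{5724}$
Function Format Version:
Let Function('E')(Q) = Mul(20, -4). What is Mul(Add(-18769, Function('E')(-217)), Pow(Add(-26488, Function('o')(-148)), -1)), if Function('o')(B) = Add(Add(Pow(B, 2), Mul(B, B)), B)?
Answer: Rational(-6283, 5724) ≈ -1.0977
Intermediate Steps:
Function('E')(Q) = -80
Function('o')(B) = Add(B, Mul(2, Pow(B, 2))) (Function('o')(B) = Add(Add(Pow(B, 2), Pow(B, 2)), B) = Add(Mul(2, Pow(B, 2)), B) = Add(B, Mul(2, Pow(B, 2))))
Mul(Add(-18769, Function('E')(-217)), Pow(Add(-26488, Function('o')(-148)), -1)) = Mul(Add(-18769, -80), Pow(Add(-26488, Mul(-148, Add(1, Mul(2, -148)))), -1)) = Mul(-18849, Pow(Add(-26488, Mul(-148, Add(1, -296))), -1)) = Mul(-18849, Pow(Add(-26488, Mul(-148, -295)), -1)) = Mul(-18849, Pow(Add(-26488, 43660), -1)) = Mul(-18849, Pow(17172, -1)) = Mul(-18849, Rational(1, 17172)) = Rational(-6283, 5724)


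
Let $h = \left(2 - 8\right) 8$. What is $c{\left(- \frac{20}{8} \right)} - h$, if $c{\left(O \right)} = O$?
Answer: $\frac{91}{2} \approx 45.5$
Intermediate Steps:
$h = -48$ ($h = \left(-6\right) 8 = -48$)
$c{\left(- \frac{20}{8} \right)} - h = - \frac{20}{8} - -48 = \left(-20\right) \frac{1}{8} + 48 = - \frac{5}{2} + 48 = \frac{91}{2}$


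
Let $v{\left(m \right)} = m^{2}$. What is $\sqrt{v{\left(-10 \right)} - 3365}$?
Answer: $i \sqrt{3265} \approx 57.14 i$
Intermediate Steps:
$\sqrt{v{\left(-10 \right)} - 3365} = \sqrt{\left(-10\right)^{2} - 3365} = \sqrt{100 - 3365} = \sqrt{-3265} = i \sqrt{3265}$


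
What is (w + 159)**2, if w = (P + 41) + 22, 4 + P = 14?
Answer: 53824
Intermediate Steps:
P = 10 (P = -4 + 14 = 10)
w = 73 (w = (10 + 41) + 22 = 51 + 22 = 73)
(w + 159)**2 = (73 + 159)**2 = 232**2 = 53824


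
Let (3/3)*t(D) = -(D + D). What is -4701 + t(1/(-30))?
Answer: -70514/15 ≈ -4700.9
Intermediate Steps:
t(D) = -2*D (t(D) = -(D + D) = -2*D)
-4701 + t(1/(-30)) = -4701 - 2/(-30) = -4701 - 2*(-1/30) = -4701 + 1/15 = -70514/15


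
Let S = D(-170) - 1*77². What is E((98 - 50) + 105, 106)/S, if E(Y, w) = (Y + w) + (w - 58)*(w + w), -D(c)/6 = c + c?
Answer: -10435/3889 ≈ -2.6832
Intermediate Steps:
D(c) = -12*c (D(c) = -6*(c + c) = -12*c)
E(Y, w) = Y + w + 2*w*(-58 + w) (E(Y, w) = (Y + w) + (-58 + w)*(2*w) = (Y + w) + 2*w*(-58 + w) = Y + w + 2*w*(-58 + w))
S = -3889 (S = -12*(-170) - 1*77² = 2040 - 1*5929 = 2040 - 5929 = -3889)
E((98 - 50) + 105, 106)/S = (((98 - 50) + 105) - 115*106 + 2*106²)/(-3889) = ((48 + 105) - 12190 + 2*11236)*(-1/3889) = (153 - 12190 + 22472)*(-1/3889) = 10435*(-1/3889) = -10435/3889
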